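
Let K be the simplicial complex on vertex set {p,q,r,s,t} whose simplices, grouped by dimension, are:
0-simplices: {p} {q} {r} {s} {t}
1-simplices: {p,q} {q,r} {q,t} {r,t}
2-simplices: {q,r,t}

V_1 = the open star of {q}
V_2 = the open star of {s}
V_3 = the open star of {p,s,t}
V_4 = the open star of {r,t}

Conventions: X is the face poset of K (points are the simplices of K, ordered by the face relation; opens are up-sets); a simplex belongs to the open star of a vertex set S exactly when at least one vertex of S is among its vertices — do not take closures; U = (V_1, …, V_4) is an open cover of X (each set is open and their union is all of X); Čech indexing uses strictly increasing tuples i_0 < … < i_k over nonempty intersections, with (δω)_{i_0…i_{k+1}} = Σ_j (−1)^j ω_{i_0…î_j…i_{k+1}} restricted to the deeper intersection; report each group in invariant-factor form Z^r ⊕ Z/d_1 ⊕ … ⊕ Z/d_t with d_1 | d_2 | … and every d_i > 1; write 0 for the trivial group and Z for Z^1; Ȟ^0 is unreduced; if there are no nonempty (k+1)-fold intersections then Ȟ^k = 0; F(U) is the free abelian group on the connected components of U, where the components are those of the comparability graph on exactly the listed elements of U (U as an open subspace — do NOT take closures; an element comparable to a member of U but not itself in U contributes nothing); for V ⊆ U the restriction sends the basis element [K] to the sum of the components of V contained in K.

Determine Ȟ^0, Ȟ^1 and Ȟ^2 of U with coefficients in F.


intersection data:
  V1={{q},{p,q},{q,r},{q,t},{q,r,t}} V2={{s}} V3={{p},{s},{t},{p,q},{q,t},{r,t},{q,r,t}} V4={{r},{t},{q,r},{q,t},{r,t},{q,r,t}}
  V13={{p,q},{q,t},{q,r,t}} V14={{q,r},{q,t},{q,r,t}} V23={{s}} V34={{t},{q,t},{r,t},{q,r,t}}
  V134={{q,t},{q,r,t}}
components per intersection:
  V1: {{q},{p,q},{q,r},{q,t},{q,r,t}}
  V2: {{s}}
  V3: {{p},{p,q}} {{s}} {{t},{q,t},{r,t},{q,r,t}}
  V4: {{r},{t},{q,r},{q,t},{r,t},{q,r,t}}
  V13: {{p,q}} {{q,t},{q,r,t}}
  V14: {{q,r},{q,t},{q,r,t}}
  V23: {{s}}
  V34: {{t},{q,t},{r,t},{q,r,t}}
  V134: {{q,t},{q,r,t}}
C dims 6,5,1; δ0: rk 4, SNF 1^4; δ1: rk 1, SNF 1^1
Ȟ^0 = (6 − 4) − 0 = 2, so Ȟ^0 ≅ Z^2
Ȟ^1 = (5 − 1) − 4 = 0, so Ȟ^1 ≅ 0
Ȟ^2 = (1 − 0) − 1 = 0, so Ȟ^2 ≅ 0

Ȟ^0 ≅ Z^2, Ȟ^1 ≅ 0 and Ȟ^2 ≅ 0


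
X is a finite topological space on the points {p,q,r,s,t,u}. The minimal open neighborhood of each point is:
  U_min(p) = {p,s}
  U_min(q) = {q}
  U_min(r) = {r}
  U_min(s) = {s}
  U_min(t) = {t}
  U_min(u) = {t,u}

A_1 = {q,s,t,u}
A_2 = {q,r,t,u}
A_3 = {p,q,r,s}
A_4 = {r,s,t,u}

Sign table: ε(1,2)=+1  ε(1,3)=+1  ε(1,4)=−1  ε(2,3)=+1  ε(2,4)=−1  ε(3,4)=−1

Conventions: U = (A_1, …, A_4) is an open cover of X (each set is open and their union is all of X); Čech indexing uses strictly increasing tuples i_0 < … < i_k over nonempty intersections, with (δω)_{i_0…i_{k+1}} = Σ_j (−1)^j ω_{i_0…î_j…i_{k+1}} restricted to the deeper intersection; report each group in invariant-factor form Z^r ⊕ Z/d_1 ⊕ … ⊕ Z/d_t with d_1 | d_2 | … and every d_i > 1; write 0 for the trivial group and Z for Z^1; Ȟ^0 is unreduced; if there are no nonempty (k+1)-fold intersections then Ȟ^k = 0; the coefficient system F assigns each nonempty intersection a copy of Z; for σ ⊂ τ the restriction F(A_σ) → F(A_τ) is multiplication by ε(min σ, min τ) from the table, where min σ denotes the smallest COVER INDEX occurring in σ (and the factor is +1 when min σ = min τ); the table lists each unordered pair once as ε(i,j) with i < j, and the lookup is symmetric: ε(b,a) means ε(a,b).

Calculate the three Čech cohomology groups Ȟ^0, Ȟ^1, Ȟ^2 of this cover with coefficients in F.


nerve simplices:
  A12={q,t,u} A13={q,s} A14={s,t,u} A23={q,r} A24={r,t,u} A34={r,s}
  A123={q} A124={t,u} A134={s} A234={r}
C dims 4,6,4; δ0: rk 3, SNF 1^3; δ1: rk 3, SNF 1^3
degree 0: 4−3−0 = 1 → Ȟ^0 ≅ Z
degree 1: 6−3−3 = 0 → Ȟ^1 ≅ 0
degree 2: 4−0−3 = 1 → Ȟ^2 ≅ Z

Ȟ^0 ≅ Z, Ȟ^1 ≅ 0 and Ȟ^2 ≅ Z


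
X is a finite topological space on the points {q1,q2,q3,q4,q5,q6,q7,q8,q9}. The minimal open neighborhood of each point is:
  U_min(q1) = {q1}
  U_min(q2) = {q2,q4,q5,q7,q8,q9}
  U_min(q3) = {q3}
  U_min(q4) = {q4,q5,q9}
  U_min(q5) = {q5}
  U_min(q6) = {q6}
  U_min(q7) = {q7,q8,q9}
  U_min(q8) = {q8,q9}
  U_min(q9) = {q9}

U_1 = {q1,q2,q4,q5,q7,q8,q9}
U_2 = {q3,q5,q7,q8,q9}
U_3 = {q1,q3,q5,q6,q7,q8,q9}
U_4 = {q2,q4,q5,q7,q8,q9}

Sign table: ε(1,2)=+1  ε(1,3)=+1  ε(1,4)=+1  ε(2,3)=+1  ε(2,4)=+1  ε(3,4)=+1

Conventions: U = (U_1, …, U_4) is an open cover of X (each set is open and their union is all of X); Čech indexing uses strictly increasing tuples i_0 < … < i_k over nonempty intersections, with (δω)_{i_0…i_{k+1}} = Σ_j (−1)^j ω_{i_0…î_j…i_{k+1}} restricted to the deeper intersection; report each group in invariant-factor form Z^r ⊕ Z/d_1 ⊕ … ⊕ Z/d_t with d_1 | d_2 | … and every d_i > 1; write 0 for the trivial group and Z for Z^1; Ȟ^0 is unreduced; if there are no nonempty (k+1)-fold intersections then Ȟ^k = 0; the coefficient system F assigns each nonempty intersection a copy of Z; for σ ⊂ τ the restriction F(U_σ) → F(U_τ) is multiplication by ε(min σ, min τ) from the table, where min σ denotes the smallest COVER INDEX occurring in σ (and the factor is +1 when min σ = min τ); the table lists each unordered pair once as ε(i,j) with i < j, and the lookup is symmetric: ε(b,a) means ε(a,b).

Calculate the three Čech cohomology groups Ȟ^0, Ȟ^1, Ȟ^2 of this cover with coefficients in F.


Ȟ^0 ≅ Z, Ȟ^1 ≅ 0 and Ȟ^2 ≅ 0

nerve of the cover:
  U12={q5,q7,q8,q9} U13={q1,q5,q7,q8,q9} U14={q2,q4,q5,q7,q8,q9} U23={q3,q5,q7,q8,q9} U24={q5,q7,q8,q9} U34={q5,q7,q8,q9}
  U123={q5,q7,q8,q9} U124={q5,q7,q8,q9} U134={q5,q7,q8,q9} U234={q5,q7,q8,q9}
  U1234={q5,q7,q8,q9}
C dims 4,6,4,1; δ0: rk 3, SNF 1^3; δ1: rk 3, SNF 1^3; δ2: rk 1, SNF 1^1
Ȟ^0 = (4 − 3) − 0 = 1, so Ȟ^0 ≅ Z
Ȟ^1 = (6 − 3) − 3 = 0, so Ȟ^1 ≅ 0
Ȟ^2 = (4 − 1) − 3 = 0, so Ȟ^2 ≅ 0


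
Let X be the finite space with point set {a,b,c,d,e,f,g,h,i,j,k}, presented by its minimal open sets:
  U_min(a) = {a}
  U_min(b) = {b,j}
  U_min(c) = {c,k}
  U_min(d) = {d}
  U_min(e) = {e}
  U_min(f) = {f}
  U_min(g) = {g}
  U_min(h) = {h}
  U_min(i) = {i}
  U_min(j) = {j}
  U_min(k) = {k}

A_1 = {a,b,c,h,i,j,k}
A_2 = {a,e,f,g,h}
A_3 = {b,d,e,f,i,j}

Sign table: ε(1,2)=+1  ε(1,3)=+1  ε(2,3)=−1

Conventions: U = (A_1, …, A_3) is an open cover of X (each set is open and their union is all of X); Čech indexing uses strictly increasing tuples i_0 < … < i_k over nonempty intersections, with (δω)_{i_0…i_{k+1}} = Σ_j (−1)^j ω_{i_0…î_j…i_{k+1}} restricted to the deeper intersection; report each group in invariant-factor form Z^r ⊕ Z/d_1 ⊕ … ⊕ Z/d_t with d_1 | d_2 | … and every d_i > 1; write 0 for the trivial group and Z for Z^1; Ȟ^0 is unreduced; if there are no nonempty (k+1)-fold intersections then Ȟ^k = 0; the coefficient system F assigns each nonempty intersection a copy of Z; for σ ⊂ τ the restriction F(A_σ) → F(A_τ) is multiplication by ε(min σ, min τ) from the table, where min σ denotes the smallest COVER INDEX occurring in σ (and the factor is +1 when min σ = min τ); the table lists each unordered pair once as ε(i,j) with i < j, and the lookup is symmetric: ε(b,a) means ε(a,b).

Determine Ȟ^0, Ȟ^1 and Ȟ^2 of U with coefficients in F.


Ȟ^0(U;F) ≅ 0, Ȟ^1(U;F) ≅ Z/2, Ȟ^2(U;F) ≅ 0

cover nerve:
  A12={a,h} A13={b,i,j} A23={e,f}
C dims 3,3; δ0: rk 3, SNF 1^2·2
Ȟ^0: (3−3)−0=0 ⇒ 0
Ȟ^1: (3−0)−3=0 plus torsion [2] ⇒ Z/2
Ȟ^2: (0−0)−0=0 ⇒ 0


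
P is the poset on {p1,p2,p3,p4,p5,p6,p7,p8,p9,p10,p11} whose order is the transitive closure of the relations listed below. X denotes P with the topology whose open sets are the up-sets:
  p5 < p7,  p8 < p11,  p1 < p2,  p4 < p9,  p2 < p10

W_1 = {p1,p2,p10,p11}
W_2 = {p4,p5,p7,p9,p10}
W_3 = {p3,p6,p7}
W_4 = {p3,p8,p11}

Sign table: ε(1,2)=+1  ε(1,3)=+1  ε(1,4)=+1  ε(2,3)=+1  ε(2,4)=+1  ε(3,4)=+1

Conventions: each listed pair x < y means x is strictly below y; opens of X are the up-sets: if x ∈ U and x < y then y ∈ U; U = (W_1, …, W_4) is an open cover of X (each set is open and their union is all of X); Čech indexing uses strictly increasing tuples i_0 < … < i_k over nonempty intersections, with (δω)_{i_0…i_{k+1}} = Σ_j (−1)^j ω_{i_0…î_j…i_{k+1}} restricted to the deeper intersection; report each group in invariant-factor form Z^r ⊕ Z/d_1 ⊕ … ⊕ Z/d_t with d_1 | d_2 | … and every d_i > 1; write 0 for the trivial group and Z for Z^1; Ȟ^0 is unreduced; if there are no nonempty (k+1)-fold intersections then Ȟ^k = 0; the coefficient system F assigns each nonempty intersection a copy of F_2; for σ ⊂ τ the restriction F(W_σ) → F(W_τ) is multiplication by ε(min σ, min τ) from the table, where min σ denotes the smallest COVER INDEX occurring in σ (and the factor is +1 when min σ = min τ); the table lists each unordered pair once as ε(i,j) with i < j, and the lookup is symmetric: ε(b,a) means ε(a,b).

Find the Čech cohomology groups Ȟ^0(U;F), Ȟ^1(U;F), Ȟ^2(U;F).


Ȟ^0(U;F) ≅ Z/2,  Ȟ^1(U;F) ≅ Z/2,  Ȟ^2(U;F) ≅ 0

nonempty overlaps:
  W12={p10} W14={p11} W23={p7} W34={p3}
C dims 4,4; δ0: rk_F2 3
degree 0: 4−3−0 = 1 → Ȟ^0 ≅ Z/2
degree 1: 4−0−3 = 1 → Ȟ^1 ≅ Z/2
degree 2: 0−0−0 = 0 → Ȟ^2 ≅ 0


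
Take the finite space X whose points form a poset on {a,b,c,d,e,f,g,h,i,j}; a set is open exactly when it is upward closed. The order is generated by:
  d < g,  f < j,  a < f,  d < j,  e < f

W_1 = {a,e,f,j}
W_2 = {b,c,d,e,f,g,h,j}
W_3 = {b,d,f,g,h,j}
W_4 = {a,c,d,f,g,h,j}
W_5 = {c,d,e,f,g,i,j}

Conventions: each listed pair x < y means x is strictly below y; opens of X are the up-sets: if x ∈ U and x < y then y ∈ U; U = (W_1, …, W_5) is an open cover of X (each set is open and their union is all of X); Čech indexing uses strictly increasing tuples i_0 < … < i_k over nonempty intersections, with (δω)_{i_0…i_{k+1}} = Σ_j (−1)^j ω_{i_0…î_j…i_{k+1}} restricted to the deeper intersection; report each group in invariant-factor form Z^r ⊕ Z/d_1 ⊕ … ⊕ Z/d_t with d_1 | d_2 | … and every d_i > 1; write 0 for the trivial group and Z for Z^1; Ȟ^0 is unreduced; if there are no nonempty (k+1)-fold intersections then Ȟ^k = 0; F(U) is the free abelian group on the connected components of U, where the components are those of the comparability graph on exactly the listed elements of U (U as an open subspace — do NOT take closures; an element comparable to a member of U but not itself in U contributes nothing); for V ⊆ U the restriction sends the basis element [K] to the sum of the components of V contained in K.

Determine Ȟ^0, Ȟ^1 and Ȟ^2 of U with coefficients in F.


Ȟ^0(U;F) ≅ Z^5, Ȟ^1(U;F) ≅ 0, Ȟ^2(U;F) ≅ 0

intersection data:
  W12={e,f,j} W13={f,j} W14={a,f,j} W15={e,f,j} W23={b,d,f,g,h,j} W24={c,d,f,g,h,j} W25={c,d,e,f,g,j} W34={d,f,g,h,j} W35={d,f,g,j} W45={c,d,f,g,j}
  W123={f,j} W124={f,j} W125={e,f,j} W134={f,j} W135={f,j} W145={f,j} W234={d,f,g,h,j} W235={d,f,g,j} W245={c,d,f,g,j} W345={d,f,g,j}
  W1234={f,j} W1235={f,j} W1245={f,j} W1345={f,j} W2345={d,f,g,j}
  W12345={f,j}
components per intersection:
  W1: {a,e,f,j}
  W2: {b} {c} {d,e,f,g,j} {h}
  W3: {b} {d,f,g,j} {h}
  W4: {a,d,f,g,j} {c} {h}
  W5: {c} {d,e,f,g,j} {i}
  W12: {e,f,j}
  W13: {f,j}
  W14: {a,f,j}
  W15: {e,f,j}
  W23: {b} {d,f,g,j} {h}
  W24: {c} {d,f,g,j} {h}
  W25: {c} {d,e,f,g,j}
  W34: {d,f,g,j} {h}
  W35: {d,f,g,j}
  W45: {c} {d,f,g,j}
  W123: {f,j}
  W124: {f,j}
  W125: {e,f,j}
  W134: {f,j}
  W135: {f,j}
  W145: {f,j}
  W234: {d,f,g,j} {h}
  W235: {d,f,g,j}
  W245: {c} {d,f,g,j}
  W345: {d,f,g,j}
  W1234: {f,j}
  W1235: {f,j}
  W1245: {f,j}
  W1345: {f,j}
  W2345: {d,f,g,j}
  W12345: {f,j}
C dims 14,17,12,5; δ0: rk 9, SNF 1^9; δ1: rk 8, SNF 1^8; δ2: rk 4, SNF 1^4
Ȟ^0 = (14 − 9) − 0 = 5, so Ȟ^0 ≅ Z^5
Ȟ^1 = (17 − 8) − 9 = 0, so Ȟ^1 ≅ 0
Ȟ^2 = (12 − 4) − 8 = 0, so Ȟ^2 ≅ 0


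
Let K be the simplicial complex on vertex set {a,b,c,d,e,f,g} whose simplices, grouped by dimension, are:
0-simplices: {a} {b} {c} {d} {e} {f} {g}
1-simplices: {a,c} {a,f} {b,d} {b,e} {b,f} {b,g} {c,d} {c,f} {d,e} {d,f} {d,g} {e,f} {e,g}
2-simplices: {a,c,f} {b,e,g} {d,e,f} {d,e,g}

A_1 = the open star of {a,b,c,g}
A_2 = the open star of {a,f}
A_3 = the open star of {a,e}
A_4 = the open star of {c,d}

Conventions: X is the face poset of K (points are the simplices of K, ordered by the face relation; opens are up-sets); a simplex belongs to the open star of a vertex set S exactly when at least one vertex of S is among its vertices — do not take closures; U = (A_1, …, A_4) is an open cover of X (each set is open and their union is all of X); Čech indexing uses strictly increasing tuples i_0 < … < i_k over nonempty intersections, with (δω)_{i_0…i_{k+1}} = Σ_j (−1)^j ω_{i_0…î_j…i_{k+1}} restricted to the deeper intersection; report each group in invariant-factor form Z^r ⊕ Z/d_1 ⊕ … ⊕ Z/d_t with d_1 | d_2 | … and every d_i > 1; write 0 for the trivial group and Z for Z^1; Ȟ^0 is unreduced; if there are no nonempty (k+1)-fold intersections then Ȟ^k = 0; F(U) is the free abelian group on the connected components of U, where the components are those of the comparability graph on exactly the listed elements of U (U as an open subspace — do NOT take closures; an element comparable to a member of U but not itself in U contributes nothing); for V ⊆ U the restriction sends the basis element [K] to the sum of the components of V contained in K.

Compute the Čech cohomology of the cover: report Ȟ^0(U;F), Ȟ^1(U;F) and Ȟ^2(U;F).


Ȟ^0 = Z,  Ȟ^1 = Z^3,  Ȟ^2 = 0

intersection data:
  A1={{a},{b},{c},{g},{a,c},{a,f},{b,d},{b,e},{b,f},{b,g},{c,d},{c,f},{d,g},{e,g},{a,c,f},{b,e,g},{d,e,g}} A2={{a},{f},{a,c},{a,f},{b,f},{c,f},{d,f},{e,f},{a,c,f},{d,e,f}} A3={{a},{e},{a,c},{a,f},{b,e},{d,e},{e,f},{e,g},{a,c,f},{b,e,g},{d,e,f},{d,e,g}} A4={{c},{d},{a,c},{b,d},{c,d},{c,f},{d,e},{d,f},{d,g},{a,c,f},{d,e,f},{d,e,g}}
  A12={{a},{a,c},{a,f},{b,f},{c,f},{a,c,f}} A13={{a},{a,c},{a,f},{b,e},{e,g},{a,c,f},{b,e,g},{d,e,g}} A14={{c},{a,c},{b,d},{c,d},{c,f},{d,g},{a,c,f},{d,e,g}} A23={{a},{a,c},{a,f},{e,f},{a,c,f},{d,e,f}} A24={{a,c},{c,f},{d,f},{a,c,f},{d,e,f}} A34={{a,c},{d,e},{a,c,f},{d,e,f},{d,e,g}}
  A123={{a},{a,c},{a,f},{a,c,f}} A124={{a,c},{c,f},{a,c,f}} A134={{a,c},{a,c,f},{d,e,g}} A234={{a,c},{a,c,f},{d,e,f}}
  A1234={{a,c},{a,c,f}}
components per intersection:
  A1: {{a},{c},{a,c},{a,f},{c,d},{c,f},{a,c,f}} {{b},{g},{b,d},{b,e},{b,f},{b,g},{d,g},{e,g},{b,e,g},{d,e,g}}
  A2: {{a},{f},{a,c},{a,f},{b,f},{c,f},{d,f},{e,f},{a,c,f},{d,e,f}}
  A3: {{a},{a,c},{a,f},{a,c,f}} {{e},{b,e},{d,e},{e,f},{e,g},{b,e,g},{d,e,f},{d,e,g}}
  A4: {{c},{d},{a,c},{b,d},{c,d},{c,f},{d,e},{d,f},{d,g},{a,c,f},{d,e,f},{d,e,g}}
  A12: {{a},{a,c},{a,f},{c,f},{a,c,f}} {{b,f}}
  A13: {{a},{a,c},{a,f},{a,c,f}} {{b,e},{e,g},{b,e,g},{d,e,g}}
  A14: {{c},{a,c},{c,d},{c,f},{a,c,f}} {{b,d}} {{d,g},{d,e,g}}
  A23: {{a},{a,c},{a,f},{a,c,f}} {{e,f},{d,e,f}}
  A24: {{a,c},{c,f},{a,c,f}} {{d,f},{d,e,f}}
  A34: {{a,c},{a,c,f}} {{d,e},{d,e,f},{d,e,g}}
  A123: {{a},{a,c},{a,f},{a,c,f}}
  A124: {{a,c},{c,f},{a,c,f}}
  A134: {{a,c},{a,c,f}} {{d,e,g}}
  A234: {{a,c},{a,c,f}} {{d,e,f}}
  A1234: {{a,c},{a,c,f}}
C dims 6,13,6,1; δ0: rk 5, SNF 1^5; δ1: rk 5, SNF 1^5; δ2: rk 1, SNF 1^1
Ȟ^0 = (6 − 5) − 0 = 1, so Ȟ^0 ≅ Z
Ȟ^1 = (13 − 5) − 5 = 3, so Ȟ^1 ≅ Z^3
Ȟ^2 = (6 − 1) − 5 = 0, so Ȟ^2 ≅ 0


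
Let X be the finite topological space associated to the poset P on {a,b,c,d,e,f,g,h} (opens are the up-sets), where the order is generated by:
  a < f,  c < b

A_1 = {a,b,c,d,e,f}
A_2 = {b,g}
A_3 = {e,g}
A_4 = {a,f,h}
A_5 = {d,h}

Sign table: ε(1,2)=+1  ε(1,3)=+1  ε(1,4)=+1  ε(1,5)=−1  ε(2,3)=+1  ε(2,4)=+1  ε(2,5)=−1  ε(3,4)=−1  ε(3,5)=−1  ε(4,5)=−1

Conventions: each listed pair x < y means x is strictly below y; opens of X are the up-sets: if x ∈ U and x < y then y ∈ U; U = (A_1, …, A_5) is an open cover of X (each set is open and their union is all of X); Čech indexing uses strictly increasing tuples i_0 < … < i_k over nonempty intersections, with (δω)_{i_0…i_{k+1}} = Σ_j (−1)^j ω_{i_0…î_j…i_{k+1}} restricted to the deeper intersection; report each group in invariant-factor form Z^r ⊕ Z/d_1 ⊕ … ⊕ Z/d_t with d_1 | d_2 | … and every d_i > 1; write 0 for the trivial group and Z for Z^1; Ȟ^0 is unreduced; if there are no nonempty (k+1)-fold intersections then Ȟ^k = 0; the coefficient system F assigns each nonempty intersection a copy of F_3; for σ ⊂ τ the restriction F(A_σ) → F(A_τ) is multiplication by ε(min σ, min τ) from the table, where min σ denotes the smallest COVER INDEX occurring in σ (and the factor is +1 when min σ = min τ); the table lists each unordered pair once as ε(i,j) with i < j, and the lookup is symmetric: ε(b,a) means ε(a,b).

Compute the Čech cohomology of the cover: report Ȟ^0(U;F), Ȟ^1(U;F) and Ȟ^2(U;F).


nonempty overlaps:
  A12={b} A13={e} A14={a,f} A15={d} A23={g} A45={h}
C dims 5,6; δ0: rk_F3 4
degree 0: 5−4−0 = 1 → Ȟ^0 ≅ Z/3
degree 1: 6−0−4 = 2 → Ȟ^1 ≅ Z/3 ⊕ Z/3
degree 2: 0−0−0 = 0 → Ȟ^2 ≅ 0

Ȟ^0 ≅ Z/3,  Ȟ^1 ≅ Z/3 ⊕ Z/3,  Ȟ^2 ≅ 0


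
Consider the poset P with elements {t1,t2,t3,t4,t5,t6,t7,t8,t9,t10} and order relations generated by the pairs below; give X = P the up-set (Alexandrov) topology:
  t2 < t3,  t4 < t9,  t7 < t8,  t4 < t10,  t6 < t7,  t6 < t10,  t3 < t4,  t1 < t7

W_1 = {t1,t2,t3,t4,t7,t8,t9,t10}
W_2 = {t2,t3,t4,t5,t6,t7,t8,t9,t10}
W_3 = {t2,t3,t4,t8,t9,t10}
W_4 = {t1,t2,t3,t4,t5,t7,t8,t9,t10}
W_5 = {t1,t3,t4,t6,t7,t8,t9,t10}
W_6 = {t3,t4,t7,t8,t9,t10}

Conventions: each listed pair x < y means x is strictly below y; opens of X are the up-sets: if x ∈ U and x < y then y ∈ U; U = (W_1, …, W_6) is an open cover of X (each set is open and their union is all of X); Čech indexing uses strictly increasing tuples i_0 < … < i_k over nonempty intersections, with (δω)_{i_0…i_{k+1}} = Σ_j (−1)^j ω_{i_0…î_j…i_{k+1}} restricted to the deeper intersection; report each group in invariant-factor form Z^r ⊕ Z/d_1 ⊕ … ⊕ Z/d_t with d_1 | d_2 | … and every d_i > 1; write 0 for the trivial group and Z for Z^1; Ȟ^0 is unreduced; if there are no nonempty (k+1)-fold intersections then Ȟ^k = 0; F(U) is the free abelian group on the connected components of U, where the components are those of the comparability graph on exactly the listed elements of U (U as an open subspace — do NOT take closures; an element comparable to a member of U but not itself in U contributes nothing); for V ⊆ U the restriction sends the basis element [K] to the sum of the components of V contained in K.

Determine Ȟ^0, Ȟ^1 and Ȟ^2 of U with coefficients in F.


Ȟ^0(U;F) ≅ Z^2, Ȟ^1(U;F) ≅ 0, Ȟ^2(U;F) ≅ 0

intersection data:
  W12={t2,t3,t4,t7,t8,t9,t10} W13={t2,t3,t4,t8,t9,t10} W14={t1,t2,t3,t4,t7,t8,t9,t10} W15={t1,t3,t4,t7,t8,t9,t10} W16={t3,t4,t7,t8,t9,t10} W23={t2,t3,t4,t8,t9,t10} W24={t2,t3,t4,t5,t7,t8,t9,t10} W25={t3,t4,t6,t7,t8,t9,t10} W26={t3,t4,t7,t8,t9,t10} W34={t2,t3,t4,t8,t9,t10} W35={t3,t4,t8,t9,t10} W36={t3,t4,t8,t9,t10} W45={t1,t3,t4,t7,t8,t9,t10} W46={t3,t4,t7,t8,t9,t10} W56={t3,t4,t7,t8,t9,t10}
  W123={t2,t3,t4,t8,t9,t10} W124={t2,t3,t4,t7,t8,t9,t10} W125={t3,t4,t7,t8,t9,t10} W126={t3,t4,t7,t8,t9,t10} W134={t2,t3,t4,t8,t9,t10} W135={t3,t4,t8,t9,t10} W136={t3,t4,t8,t9,t10} W145={t1,t3,t4,t7,t8,t9,t10} W146={t3,t4,t7,t8,t9,t10} W156={t3,t4,t7,t8,t9,t10} W234={t2,t3,t4,t8,t9,t10} W235={t3,t4,t8,t9,t10} W236={t3,t4,t8,t9,t10} W245={t3,t4,t7,t8,t9,t10} W246={t3,t4,t7,t8,t9,t10} W256={t3,t4,t7,t8,t9,t10} W345={t3,t4,t8,t9,t10} W346={t3,t4,t8,t9,t10} W356={t3,t4,t8,t9,t10} W456={t3,t4,t7,t8,t9,t10}
  W1234={t2,t3,t4,t8,t9,t10} W1235={t3,t4,t8,t9,t10} W1236={t3,t4,t8,t9,t10} W1245={t3,t4,t7,t8,t9,t10} W1246={t3,t4,t7,t8,t9,t10} W1256={t3,t4,t7,t8,t9,t10} W1345={t3,t4,t8,t9,t10} W1346={t3,t4,t8,t9,t10} W1356={t3,t4,t8,t9,t10} W1456={t3,t4,t7,t8,t9,t10} W2345={t3,t4,t8,t9,t10} W2346={t3,t4,t8,t9,t10} W2356={t3,t4,t8,t9,t10} W2456={t3,t4,t7,t8,t9,t10} W3456={t3,t4,t8,t9,t10}
  W12345={t3,t4,t8,t9,t10} W12346={t3,t4,t8,t9,t10} W12356={t3,t4,t8,t9,t10} W12456={t3,t4,t7,t8,t9,t10} W13456={t3,t4,t8,t9,t10} W23456={t3,t4,t8,t9,t10}
  W123456={t3,t4,t8,t9,t10}
components per intersection:
  W1: {t1,t7,t8} {t2,t3,t4,t9,t10}
  W2: {t2,t3,t4,t6,t7,t8,t9,t10} {t5}
  W3: {t2,t3,t4,t9,t10} {t8}
  W4: {t1,t7,t8} {t2,t3,t4,t9,t10} {t5}
  W5: {t1,t3,t4,t6,t7,t8,t9,t10}
  W6: {t3,t4,t9,t10} {t7,t8}
  W12: {t2,t3,t4,t9,t10} {t7,t8}
  W13: {t2,t3,t4,t9,t10} {t8}
  W14: {t1,t7,t8} {t2,t3,t4,t9,t10}
  W15: {t1,t7,t8} {t3,t4,t9,t10}
  W16: {t3,t4,t9,t10} {t7,t8}
  W23: {t2,t3,t4,t9,t10} {t8}
  W24: {t2,t3,t4,t9,t10} {t5} {t7,t8}
  W25: {t3,t4,t6,t7,t8,t9,t10}
  W26: {t3,t4,t9,t10} {t7,t8}
  W34: {t2,t3,t4,t9,t10} {t8}
  W35: {t3,t4,t9,t10} {t8}
  W36: {t3,t4,t9,t10} {t8}
  W45: {t1,t7,t8} {t3,t4,t9,t10}
  W46: {t3,t4,t9,t10} {t7,t8}
  W56: {t3,t4,t9,t10} {t7,t8}
  W123: {t2,t3,t4,t9,t10} {t8}
  W124: {t2,t3,t4,t9,t10} {t7,t8}
  W125: {t3,t4,t9,t10} {t7,t8}
  W126: {t3,t4,t9,t10} {t7,t8}
  W134: {t2,t3,t4,t9,t10} {t8}
  W135: {t3,t4,t9,t10} {t8}
  W136: {t3,t4,t9,t10} {t8}
  W145: {t1,t7,t8} {t3,t4,t9,t10}
  W146: {t3,t4,t9,t10} {t7,t8}
  W156: {t3,t4,t9,t10} {t7,t8}
  W234: {t2,t3,t4,t9,t10} {t8}
  W235: {t3,t4,t9,t10} {t8}
  W236: {t3,t4,t9,t10} {t8}
  W245: {t3,t4,t9,t10} {t7,t8}
  W246: {t3,t4,t9,t10} {t7,t8}
  W256: {t3,t4,t9,t10} {t7,t8}
  W345: {t3,t4,t9,t10} {t8}
  W346: {t3,t4,t9,t10} {t8}
  W356: {t3,t4,t9,t10} {t8}
  W456: {t3,t4,t9,t10} {t7,t8}
  W1234: {t2,t3,t4,t9,t10} {t8}
  W1235: {t3,t4,t9,t10} {t8}
  W1236: {t3,t4,t9,t10} {t8}
  W1245: {t3,t4,t9,t10} {t7,t8}
  W1246: {t3,t4,t9,t10} {t7,t8}
  W1256: {t3,t4,t9,t10} {t7,t8}
  W1345: {t3,t4,t9,t10} {t8}
  W1346: {t3,t4,t9,t10} {t8}
  W1356: {t3,t4,t9,t10} {t8}
  W1456: {t3,t4,t9,t10} {t7,t8}
  W2345: {t3,t4,t9,t10} {t8}
  W2346: {t3,t4,t9,t10} {t8}
  W2356: {t3,t4,t9,t10} {t8}
  W2456: {t3,t4,t9,t10} {t7,t8}
  W3456: {t3,t4,t9,t10} {t8}
  W12345: {t3,t4,t9,t10} {t8}
  W12346: {t3,t4,t9,t10} {t8}
  W12356: {t3,t4,t9,t10} {t8}
  W12456: {t3,t4,t9,t10} {t7,t8}
  W13456: {t3,t4,t9,t10} {t8}
  W23456: {t3,t4,t9,t10} {t8}
  W123456: {t3,t4,t9,t10} {t8}
C dims 12,30,40,30; δ0: rk 10, SNF 1^10; δ1: rk 20, SNF 1^20; δ2: rk 20, SNF 1^20
Ȟ^0 = (12 − 10) − 0 = 2, so Ȟ^0 ≅ Z^2
Ȟ^1 = (30 − 20) − 10 = 0, so Ȟ^1 ≅ 0
Ȟ^2 = (40 − 20) − 20 = 0, so Ȟ^2 ≅ 0


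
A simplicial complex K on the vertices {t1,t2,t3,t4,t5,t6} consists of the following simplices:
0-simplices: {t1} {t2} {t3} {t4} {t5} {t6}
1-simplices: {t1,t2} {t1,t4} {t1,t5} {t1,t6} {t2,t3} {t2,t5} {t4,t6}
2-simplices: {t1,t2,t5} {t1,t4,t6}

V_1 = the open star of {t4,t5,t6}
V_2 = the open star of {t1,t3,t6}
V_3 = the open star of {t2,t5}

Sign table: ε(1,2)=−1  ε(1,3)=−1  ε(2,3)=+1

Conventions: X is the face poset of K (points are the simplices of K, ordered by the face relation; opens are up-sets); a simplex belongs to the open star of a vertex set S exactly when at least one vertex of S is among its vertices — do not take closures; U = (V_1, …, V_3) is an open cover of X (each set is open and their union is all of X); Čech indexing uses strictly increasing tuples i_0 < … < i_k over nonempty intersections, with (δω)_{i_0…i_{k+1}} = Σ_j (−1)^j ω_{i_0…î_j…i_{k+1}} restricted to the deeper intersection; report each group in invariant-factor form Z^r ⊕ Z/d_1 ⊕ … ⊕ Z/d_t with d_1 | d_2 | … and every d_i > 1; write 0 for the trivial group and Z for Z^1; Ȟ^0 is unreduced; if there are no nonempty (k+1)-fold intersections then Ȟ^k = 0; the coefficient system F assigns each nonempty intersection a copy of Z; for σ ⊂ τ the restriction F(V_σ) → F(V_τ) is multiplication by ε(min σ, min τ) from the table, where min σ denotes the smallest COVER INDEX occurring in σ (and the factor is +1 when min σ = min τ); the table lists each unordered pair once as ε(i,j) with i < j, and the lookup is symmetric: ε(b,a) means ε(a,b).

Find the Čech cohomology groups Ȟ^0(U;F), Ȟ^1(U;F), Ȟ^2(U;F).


Ȟ^0(U;F) ≅ Z; Ȟ^1(U;F) ≅ 0; Ȟ^2(U;F) ≅ 0

nonempty overlaps:
  V1={{t4},{t5},{t6},{t1,t4},{t1,t5},{t1,t6},{t2,t5},{t4,t6},{t1,t2,t5},{t1,t4,t6}} V2={{t1},{t3},{t6},{t1,t2},{t1,t4},{t1,t5},{t1,t6},{t2,t3},{t4,t6},{t1,t2,t5},{t1,t4,t6}} V3={{t2},{t5},{t1,t2},{t1,t5},{t2,t3},{t2,t5},{t1,t2,t5}}
  V12={{t6},{t1,t4},{t1,t5},{t1,t6},{t4,t6},{t1,t2,t5},{t1,t4,t6}} V13={{t5},{t1,t5},{t2,t5},{t1,t2,t5}} V23={{t1,t2},{t1,t5},{t2,t3},{t1,t2,t5}}
  V123={{t1,t5},{t1,t2,t5}}
C dims 3,3,1; δ0: rk 2, SNF 1^2; δ1: rk 1, SNF 1^1
degree 0: 3−2−0 = 1 → Ȟ^0 ≅ Z
degree 1: 3−1−2 = 0 → Ȟ^1 ≅ 0
degree 2: 1−0−1 = 0 → Ȟ^2 ≅ 0


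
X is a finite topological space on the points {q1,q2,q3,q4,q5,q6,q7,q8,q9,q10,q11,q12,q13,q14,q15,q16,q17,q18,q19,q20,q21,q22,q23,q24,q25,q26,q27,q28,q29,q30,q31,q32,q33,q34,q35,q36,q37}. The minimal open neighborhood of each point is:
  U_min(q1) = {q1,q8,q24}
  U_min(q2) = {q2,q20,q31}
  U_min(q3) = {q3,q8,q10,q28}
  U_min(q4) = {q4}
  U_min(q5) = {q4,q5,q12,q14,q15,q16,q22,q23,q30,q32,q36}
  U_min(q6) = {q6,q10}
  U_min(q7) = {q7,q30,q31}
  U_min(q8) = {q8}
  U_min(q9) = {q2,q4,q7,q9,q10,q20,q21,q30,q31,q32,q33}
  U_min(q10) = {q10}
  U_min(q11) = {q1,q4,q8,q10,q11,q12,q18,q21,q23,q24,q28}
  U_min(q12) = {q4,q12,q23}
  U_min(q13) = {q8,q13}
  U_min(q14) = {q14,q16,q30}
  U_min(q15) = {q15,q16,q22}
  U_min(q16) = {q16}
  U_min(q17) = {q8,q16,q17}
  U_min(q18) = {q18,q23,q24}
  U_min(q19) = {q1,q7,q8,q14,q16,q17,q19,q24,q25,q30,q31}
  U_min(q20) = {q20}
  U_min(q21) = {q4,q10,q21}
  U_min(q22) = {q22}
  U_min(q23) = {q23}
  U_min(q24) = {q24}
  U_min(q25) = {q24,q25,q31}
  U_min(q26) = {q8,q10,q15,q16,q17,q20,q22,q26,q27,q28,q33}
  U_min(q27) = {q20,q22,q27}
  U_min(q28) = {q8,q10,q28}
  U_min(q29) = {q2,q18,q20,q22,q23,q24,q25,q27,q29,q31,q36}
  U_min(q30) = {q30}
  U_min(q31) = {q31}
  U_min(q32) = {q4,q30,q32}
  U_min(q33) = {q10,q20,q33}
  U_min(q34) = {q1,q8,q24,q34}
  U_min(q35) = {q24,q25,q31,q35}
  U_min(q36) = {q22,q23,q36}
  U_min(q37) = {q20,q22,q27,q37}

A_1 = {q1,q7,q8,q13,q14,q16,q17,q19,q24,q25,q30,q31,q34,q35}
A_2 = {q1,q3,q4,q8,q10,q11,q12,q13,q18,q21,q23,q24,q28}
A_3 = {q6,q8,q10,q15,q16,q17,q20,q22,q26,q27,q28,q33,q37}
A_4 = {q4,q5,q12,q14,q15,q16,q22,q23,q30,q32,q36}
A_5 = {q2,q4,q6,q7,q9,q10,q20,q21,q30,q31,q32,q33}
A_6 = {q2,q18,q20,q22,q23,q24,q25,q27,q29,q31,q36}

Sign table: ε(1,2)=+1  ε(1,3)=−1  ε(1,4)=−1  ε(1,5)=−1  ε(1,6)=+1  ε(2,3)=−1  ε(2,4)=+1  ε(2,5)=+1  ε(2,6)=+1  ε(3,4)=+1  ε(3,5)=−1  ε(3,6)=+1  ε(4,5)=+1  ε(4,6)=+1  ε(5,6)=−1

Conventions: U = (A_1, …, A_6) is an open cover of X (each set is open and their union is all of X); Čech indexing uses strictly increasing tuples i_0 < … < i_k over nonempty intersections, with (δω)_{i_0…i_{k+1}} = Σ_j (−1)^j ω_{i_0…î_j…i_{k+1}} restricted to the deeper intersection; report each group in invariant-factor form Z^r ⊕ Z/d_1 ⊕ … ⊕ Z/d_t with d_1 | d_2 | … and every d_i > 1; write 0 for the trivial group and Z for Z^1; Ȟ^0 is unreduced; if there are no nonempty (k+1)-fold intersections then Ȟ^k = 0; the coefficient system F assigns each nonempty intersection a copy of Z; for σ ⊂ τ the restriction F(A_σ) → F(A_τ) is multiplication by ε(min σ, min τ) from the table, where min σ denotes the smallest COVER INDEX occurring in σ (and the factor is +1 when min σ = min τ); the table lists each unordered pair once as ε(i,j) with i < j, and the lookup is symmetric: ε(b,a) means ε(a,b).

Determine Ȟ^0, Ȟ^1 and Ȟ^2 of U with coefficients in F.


intersection data:
  A12={q1,q8,q13,q24} A13={q8,q16,q17} A14={q14,q16,q30} A15={q7,q30,q31} A16={q24,q25,q31} A23={q8,q10,q28} A24={q4,q12,q23} A25={q4,q10,q21} A26={q18,q23,q24} A34={q15,q16,q22} A35={q6,q10,q20,q33} A36={q20,q22,q27} A45={q4,q30,q32} A46={q22,q23,q36} A56={q2,q20,q31}
  A123={q8} A126={q24} A134={q16} A145={q30} A156={q31} A235={q10} A245={q4} A246={q23} A346={q22} A356={q20}
C dims 6,15,10; δ0: rk 6, SNF 1^5·2; δ1: rk 9, SNF 1^9
Ȟ^0 = (6 − 6) − 0 = 0, so Ȟ^0 ≅ 0
Ȟ^1 = (15 − 9) − 6 = 0 plus torsion [2], so Ȟ^1 ≅ Z/2
Ȟ^2 = (10 − 0) − 9 = 1, so Ȟ^2 ≅ Z

Ȟ^0(U;F) ≅ 0, Ȟ^1(U;F) ≅ Z/2, Ȟ^2(U;F) ≅ Z


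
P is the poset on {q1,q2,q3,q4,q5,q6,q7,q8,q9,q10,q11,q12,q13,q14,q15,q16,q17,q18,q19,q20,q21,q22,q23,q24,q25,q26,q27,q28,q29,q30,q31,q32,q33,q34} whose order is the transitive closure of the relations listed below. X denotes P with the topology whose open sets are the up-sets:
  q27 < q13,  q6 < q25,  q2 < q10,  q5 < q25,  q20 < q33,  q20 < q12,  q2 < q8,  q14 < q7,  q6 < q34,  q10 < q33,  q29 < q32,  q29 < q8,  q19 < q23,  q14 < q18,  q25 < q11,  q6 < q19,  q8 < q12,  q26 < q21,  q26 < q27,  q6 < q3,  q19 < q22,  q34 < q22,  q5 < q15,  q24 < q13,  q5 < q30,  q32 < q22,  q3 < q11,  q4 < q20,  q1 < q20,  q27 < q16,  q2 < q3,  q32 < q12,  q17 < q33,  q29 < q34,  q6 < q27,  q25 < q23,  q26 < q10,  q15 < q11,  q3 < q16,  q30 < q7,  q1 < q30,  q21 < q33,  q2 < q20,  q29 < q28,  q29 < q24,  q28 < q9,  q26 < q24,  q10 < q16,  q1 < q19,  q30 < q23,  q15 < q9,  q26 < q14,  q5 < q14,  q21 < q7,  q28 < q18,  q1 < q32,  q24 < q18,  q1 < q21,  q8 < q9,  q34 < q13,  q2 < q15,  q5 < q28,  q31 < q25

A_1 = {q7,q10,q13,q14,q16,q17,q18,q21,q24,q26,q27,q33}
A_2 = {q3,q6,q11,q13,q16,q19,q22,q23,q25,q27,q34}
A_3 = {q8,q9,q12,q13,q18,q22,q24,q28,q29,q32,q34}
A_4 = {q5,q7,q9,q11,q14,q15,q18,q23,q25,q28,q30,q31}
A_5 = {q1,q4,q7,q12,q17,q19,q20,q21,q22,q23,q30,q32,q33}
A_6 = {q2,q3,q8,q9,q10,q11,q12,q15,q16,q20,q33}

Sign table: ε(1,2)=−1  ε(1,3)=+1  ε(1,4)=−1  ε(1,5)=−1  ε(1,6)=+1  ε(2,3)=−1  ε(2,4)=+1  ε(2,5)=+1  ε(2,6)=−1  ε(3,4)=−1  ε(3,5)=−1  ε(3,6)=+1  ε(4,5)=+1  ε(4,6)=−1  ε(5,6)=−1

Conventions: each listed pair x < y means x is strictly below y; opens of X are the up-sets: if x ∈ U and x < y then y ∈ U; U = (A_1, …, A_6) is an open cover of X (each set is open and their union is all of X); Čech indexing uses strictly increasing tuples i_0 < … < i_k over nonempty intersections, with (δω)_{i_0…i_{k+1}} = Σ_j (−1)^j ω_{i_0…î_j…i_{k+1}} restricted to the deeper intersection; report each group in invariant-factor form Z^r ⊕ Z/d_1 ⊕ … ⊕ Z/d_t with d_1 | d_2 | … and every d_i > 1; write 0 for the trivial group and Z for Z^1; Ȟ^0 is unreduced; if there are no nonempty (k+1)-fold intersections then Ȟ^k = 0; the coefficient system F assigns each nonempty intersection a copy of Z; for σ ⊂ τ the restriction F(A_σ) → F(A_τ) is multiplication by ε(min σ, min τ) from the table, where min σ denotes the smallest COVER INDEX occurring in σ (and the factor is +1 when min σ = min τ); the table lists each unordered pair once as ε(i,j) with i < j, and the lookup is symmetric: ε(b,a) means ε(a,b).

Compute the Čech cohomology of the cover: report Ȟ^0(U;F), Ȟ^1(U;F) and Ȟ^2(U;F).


intersection data:
  A12={q13,q16,q27} A13={q13,q18,q24} A14={q7,q14,q18} A15={q7,q17,q21,q33} A16={q10,q16,q33} A23={q13,q22,q34} A24={q11,q23,q25} A25={q19,q22,q23} A26={q3,q11,q16} A34={q9,q18,q28} A35={q12,q22,q32} A36={q8,q9,q12} A45={q7,q23,q30} A46={q9,q11,q15} A56={q12,q20,q33}
  A123={q13} A126={q16} A134={q18} A145={q7} A156={q33} A235={q22} A245={q23} A246={q11} A346={q9} A356={q12}
C dims 6,15,10; δ0: rk 5, SNF 1^5; δ1: rk 10, SNF 1^9·2
Ȟ^0 = (6 − 5) − 0 = 1, so Ȟ^0 ≅ Z
Ȟ^1 = (15 − 10) − 5 = 0, so Ȟ^1 ≅ 0
Ȟ^2 = (10 − 0) − 10 = 0 plus torsion [2], so Ȟ^2 ≅ Z/2

Ȟ^0 = Z, Ȟ^1 = 0 and Ȟ^2 = Z/2


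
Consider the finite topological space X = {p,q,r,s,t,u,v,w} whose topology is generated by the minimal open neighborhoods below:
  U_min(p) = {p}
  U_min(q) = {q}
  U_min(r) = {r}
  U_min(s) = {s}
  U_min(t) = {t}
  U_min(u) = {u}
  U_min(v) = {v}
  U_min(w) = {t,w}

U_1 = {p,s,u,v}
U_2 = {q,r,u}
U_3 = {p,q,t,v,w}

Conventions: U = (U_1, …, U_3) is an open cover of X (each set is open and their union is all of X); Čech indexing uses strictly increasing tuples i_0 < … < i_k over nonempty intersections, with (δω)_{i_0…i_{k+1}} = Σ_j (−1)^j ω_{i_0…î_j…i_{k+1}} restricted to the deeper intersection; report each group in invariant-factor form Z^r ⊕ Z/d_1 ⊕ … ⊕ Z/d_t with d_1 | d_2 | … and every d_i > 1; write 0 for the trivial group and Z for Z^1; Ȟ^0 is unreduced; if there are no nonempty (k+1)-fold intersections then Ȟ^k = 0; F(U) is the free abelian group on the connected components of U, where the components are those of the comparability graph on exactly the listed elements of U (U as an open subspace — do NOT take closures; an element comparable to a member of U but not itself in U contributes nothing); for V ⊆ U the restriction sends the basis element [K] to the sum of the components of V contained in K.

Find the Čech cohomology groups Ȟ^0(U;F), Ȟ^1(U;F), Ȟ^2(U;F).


nonempty intersections:
  U12={u} U13={p,v} U23={q}
components per intersection:
  U1: {p} {s} {u} {v}
  U2: {q} {r} {u}
  U3: {p} {q} {t,w} {v}
  U12: {u}
  U13: {p} {v}
  U23: {q}
C dims 11,4; δ0: rk 4, SNF 1^4
Ȟ^0: (11−4)−0=7 ⇒ Z^7
Ȟ^1: (4−0)−4=0 ⇒ 0
Ȟ^2: (0−0)−0=0 ⇒ 0

Ȟ^0(U;F) ≅ Z^7, Ȟ^1(U;F) ≅ 0, Ȟ^2(U;F) ≅ 0


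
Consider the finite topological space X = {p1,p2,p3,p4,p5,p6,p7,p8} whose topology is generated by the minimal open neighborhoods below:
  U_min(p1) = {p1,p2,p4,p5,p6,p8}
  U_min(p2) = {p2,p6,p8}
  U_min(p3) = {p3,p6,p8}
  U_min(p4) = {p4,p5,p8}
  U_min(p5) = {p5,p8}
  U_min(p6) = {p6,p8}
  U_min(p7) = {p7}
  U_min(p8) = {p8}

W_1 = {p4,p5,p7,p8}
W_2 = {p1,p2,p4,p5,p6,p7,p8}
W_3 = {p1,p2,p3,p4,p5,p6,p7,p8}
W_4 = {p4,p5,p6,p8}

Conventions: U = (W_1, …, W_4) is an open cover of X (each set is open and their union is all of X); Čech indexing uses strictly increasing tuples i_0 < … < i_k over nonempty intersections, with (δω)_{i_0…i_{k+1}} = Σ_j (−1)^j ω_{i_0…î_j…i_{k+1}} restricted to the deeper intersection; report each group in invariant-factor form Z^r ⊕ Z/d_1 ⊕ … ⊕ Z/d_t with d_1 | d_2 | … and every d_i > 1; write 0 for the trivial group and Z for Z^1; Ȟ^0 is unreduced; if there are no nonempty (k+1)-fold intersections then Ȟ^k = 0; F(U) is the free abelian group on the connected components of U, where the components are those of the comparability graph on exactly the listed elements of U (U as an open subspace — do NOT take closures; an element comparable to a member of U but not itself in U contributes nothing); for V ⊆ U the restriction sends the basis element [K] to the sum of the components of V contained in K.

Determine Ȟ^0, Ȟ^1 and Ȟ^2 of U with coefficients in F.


Ȟ^0 ≅ Z^2, Ȟ^1 ≅ 0, Ȟ^2 ≅ 0

nonempty overlaps:
  W12={p4,p5,p7,p8} W13={p4,p5,p7,p8} W14={p4,p5,p8} W23={p1,p2,p4,p5,p6,p7,p8} W24={p4,p5,p6,p8} W34={p4,p5,p6,p8}
  W123={p4,p5,p7,p8} W124={p4,p5,p8} W134={p4,p5,p8} W234={p4,p5,p6,p8}
  W1234={p4,p5,p8}
components per intersection:
  W1: {p4,p5,p8} {p7}
  W2: {p1,p2,p4,p5,p6,p8} {p7}
  W3: {p1,p2,p3,p4,p5,p6,p8} {p7}
  W4: {p4,p5,p6,p8}
  W12: {p4,p5,p8} {p7}
  W13: {p4,p5,p8} {p7}
  W14: {p4,p5,p8}
  W23: {p1,p2,p4,p5,p6,p8} {p7}
  W24: {p4,p5,p6,p8}
  W34: {p4,p5,p6,p8}
  W123: {p4,p5,p8} {p7}
  W124: {p4,p5,p8}
  W134: {p4,p5,p8}
  W234: {p4,p5,p6,p8}
  W1234: {p4,p5,p8}
C dims 7,9,5,1; δ0: rk 5, SNF 1^5; δ1: rk 4, SNF 1^4; δ2: rk 1, SNF 1^1
degree 0: 7−5−0 = 2 → Ȟ^0 ≅ Z^2
degree 1: 9−4−5 = 0 → Ȟ^1 ≅ 0
degree 2: 5−1−4 = 0 → Ȟ^2 ≅ 0


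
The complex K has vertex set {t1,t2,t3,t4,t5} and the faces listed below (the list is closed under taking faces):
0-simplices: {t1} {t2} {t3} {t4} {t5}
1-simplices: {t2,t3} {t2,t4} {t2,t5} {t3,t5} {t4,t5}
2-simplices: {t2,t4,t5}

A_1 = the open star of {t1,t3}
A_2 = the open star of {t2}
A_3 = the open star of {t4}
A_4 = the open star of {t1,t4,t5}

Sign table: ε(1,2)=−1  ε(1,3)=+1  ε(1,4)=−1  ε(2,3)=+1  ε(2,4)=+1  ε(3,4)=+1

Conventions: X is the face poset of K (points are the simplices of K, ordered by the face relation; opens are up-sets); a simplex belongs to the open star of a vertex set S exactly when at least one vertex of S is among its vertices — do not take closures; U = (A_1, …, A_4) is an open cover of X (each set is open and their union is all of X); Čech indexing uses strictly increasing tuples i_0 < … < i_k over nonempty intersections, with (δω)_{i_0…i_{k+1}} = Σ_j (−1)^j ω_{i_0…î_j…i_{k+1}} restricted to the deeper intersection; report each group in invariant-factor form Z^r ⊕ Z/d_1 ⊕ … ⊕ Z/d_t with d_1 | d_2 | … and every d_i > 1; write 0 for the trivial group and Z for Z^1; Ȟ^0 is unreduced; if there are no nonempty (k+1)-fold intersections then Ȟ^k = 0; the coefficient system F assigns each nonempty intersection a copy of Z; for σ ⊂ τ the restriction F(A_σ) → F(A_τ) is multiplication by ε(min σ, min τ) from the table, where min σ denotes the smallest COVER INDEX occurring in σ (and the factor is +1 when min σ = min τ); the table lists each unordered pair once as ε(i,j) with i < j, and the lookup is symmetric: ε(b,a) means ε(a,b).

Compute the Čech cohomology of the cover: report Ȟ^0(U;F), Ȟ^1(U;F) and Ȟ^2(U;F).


Ȟ^0 = Z, Ȟ^1 = Z and Ȟ^2 = 0

nonempty intersections:
  A1={{t1},{t3},{t2,t3},{t3,t5}} A2={{t2},{t2,t3},{t2,t4},{t2,t5},{t2,t4,t5}} A3={{t4},{t2,t4},{t4,t5},{t2,t4,t5}} A4={{t1},{t4},{t5},{t2,t4},{t2,t5},{t3,t5},{t4,t5},{t2,t4,t5}}
  A12={{t2,t3}} A14={{t1},{t3,t5}} A23={{t2,t4},{t2,t4,t5}} A24={{t2,t4},{t2,t5},{t2,t4,t5}} A34={{t4},{t2,t4},{t4,t5},{t2,t4,t5}}
  A234={{t2,t4},{t2,t4,t5}}
C dims 4,5,1; δ0: rk 3, SNF 1^3; δ1: rk 1, SNF 1^1
Ȟ^0: (4−3)−0=1 ⇒ Z
Ȟ^1: (5−1)−3=1 ⇒ Z
Ȟ^2: (1−0)−1=0 ⇒ 0


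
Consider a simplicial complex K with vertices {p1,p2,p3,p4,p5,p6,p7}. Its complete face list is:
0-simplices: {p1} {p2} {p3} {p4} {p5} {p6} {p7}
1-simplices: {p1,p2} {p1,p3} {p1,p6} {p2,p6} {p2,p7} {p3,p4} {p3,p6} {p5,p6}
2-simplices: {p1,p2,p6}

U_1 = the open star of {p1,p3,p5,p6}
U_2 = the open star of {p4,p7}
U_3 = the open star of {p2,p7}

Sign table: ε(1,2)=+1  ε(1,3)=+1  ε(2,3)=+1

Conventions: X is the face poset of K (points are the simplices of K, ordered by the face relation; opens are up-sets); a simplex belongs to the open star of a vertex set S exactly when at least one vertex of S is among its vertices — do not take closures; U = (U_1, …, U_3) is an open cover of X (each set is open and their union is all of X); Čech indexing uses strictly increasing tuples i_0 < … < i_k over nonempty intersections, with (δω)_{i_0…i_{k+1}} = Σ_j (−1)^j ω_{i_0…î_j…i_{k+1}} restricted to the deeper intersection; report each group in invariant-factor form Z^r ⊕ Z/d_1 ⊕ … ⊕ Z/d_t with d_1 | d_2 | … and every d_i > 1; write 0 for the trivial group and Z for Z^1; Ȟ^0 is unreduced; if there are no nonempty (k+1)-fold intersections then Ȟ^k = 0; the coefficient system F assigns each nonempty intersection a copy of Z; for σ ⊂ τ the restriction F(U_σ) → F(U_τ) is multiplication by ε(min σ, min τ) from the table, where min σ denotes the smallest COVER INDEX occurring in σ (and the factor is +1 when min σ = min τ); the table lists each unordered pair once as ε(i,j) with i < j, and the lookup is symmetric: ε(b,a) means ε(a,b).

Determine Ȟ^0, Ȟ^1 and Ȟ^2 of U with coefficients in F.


nerve of the cover:
  U1={{p1},{p3},{p5},{p6},{p1,p2},{p1,p3},{p1,p6},{p2,p6},{p3,p4},{p3,p6},{p5,p6},{p1,p2,p6}} U2={{p4},{p7},{p2,p7},{p3,p4}} U3={{p2},{p7},{p1,p2},{p2,p6},{p2,p7},{p1,p2,p6}}
  U12={{p3,p4}} U13={{p1,p2},{p2,p6},{p1,p2,p6}} U23={{p7},{p2,p7}}
C dims 3,3; δ0: rk 2, SNF 1^2
Ȟ^0 = (3 − 2) − 0 = 1, so Ȟ^0 ≅ Z
Ȟ^1 = (3 − 0) − 2 = 1, so Ȟ^1 ≅ Z
Ȟ^2 = (0 − 0) − 0 = 0, so Ȟ^2 ≅ 0

Ȟ^0(U;F) ≅ Z, Ȟ^1(U;F) ≅ Z, Ȟ^2(U;F) ≅ 0


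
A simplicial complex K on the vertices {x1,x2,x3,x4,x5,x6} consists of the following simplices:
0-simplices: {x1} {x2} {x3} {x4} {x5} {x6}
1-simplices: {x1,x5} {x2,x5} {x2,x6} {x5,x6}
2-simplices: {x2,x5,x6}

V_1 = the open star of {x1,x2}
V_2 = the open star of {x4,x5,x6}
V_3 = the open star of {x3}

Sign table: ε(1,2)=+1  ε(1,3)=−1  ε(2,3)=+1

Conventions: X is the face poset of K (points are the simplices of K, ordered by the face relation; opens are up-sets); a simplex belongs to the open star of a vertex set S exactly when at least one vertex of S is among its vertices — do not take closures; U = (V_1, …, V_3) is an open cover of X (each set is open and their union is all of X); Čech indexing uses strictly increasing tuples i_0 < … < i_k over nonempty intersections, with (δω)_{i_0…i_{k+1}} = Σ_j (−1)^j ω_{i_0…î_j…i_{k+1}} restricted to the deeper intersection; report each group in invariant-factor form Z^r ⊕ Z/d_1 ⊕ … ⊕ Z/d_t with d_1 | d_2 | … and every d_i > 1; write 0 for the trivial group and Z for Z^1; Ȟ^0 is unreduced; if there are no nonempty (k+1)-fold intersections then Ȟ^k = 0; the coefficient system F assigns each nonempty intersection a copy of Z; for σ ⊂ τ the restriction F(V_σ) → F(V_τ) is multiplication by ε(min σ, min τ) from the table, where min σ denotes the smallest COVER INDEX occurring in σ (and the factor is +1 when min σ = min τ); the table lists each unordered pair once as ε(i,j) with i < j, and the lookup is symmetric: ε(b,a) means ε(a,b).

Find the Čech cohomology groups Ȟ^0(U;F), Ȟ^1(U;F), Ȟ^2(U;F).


nonempty intersections:
  V1={{x1},{x2},{x1,x5},{x2,x5},{x2,x6},{x2,x5,x6}} V2={{x4},{x5},{x6},{x1,x5},{x2,x5},{x2,x6},{x5,x6},{x2,x5,x6}} V3={{x3}}
  V12={{x1,x5},{x2,x5},{x2,x6},{x2,x5,x6}}
C dims 3,1; δ0: rk 1, SNF 1^1
Ȟ^0: (3−1)−0=2 ⇒ Z^2
Ȟ^1: (1−0)−1=0 ⇒ 0
Ȟ^2: (0−0)−0=0 ⇒ 0

Ȟ^0 ≅ Z^2, Ȟ^1 ≅ 0 and Ȟ^2 ≅ 0
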